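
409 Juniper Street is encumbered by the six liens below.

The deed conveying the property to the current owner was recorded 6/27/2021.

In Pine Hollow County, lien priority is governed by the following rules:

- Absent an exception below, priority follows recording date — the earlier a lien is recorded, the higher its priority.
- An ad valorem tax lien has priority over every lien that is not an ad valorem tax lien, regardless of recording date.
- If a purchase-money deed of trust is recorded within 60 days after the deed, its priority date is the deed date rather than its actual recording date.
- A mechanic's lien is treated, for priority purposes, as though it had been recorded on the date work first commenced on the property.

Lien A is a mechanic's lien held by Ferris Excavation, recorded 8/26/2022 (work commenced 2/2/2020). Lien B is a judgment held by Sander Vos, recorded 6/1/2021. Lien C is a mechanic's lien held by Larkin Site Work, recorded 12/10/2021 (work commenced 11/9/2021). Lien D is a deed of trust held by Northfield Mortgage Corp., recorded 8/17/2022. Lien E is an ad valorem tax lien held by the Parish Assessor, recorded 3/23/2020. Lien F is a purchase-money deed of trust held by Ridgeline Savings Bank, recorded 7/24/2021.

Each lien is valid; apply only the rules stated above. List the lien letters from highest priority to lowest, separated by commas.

E, A, B, F, C, D

Effective dates: A relates back to 2/2/2020 (work commenced); C relates back to 11/9/2021 (work commenced); F was recorded within the 60-day window, so its effective date is the deed date 6/27/2021.
As an ad valorem tax lien, E is senior to every other lien.
Ordering the rest by effective date: A (2/2/2020), B (6/1/2021), F (6/27/2021), C (11/9/2021), D (8/17/2022).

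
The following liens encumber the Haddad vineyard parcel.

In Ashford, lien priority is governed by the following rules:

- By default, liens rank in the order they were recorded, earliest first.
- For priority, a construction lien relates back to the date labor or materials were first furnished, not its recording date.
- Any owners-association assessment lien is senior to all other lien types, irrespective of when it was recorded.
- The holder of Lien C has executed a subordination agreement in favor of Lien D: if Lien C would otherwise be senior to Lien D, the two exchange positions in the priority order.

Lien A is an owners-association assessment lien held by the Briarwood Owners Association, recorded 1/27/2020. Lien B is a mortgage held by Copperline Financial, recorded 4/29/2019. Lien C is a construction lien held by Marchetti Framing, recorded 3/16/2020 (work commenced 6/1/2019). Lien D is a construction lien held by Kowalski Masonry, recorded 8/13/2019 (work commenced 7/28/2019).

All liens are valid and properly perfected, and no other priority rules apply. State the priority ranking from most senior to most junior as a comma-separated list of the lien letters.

Effective dates: C relates back to 6/1/2019 (work commenced); D's effective date is 7/28/2019, when work began.
A is an owners-association assessment lien, so it outranks all other liens regardless of date.
Remaining liens by effective date: B (4/29/2019), C (6/1/2019), D (7/28/2019).
Because C would otherwise rank above D, the subordination swaps them.

A, B, D, C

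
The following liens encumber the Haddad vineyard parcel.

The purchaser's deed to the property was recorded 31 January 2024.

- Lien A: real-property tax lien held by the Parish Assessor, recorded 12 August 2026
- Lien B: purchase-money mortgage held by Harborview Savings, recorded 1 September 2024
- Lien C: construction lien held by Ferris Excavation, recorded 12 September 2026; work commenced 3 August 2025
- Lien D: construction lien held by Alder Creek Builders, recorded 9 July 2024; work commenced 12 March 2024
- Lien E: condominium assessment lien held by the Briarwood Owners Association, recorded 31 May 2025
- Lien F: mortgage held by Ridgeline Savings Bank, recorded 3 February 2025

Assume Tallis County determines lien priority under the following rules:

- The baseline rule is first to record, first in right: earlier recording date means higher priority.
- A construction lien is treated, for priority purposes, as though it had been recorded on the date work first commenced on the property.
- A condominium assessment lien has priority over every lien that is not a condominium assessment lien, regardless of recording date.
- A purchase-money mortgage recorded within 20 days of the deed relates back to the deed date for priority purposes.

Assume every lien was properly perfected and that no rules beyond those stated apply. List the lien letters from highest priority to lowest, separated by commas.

E, D, B, F, C, A

Adjusting effective dates: B was recorded 214 days after the deed, outside the 20-day window, so it keeps its recording date; C's effective date is 3 August 2025, when work began; D relates back to 12 March 2024 (work commenced).
As a condominium assessment lien, E is senior to every other lien.
The other liens, earliest effective date first: D (12 March 2024), B (1 September 2024), F (3 February 2025), C (3 August 2025), A (12 August 2026).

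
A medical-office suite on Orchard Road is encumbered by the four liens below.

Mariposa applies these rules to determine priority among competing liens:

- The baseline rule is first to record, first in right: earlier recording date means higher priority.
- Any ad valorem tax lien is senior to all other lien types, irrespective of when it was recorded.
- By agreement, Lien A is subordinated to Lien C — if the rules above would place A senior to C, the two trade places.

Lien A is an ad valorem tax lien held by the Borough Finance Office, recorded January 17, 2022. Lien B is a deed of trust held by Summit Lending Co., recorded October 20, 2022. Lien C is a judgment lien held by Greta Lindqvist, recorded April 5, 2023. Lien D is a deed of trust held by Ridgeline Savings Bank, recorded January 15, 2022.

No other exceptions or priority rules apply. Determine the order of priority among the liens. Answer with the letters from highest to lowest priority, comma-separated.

C, D, B, A

As an ad valorem tax lien, A is senior to every other lien.
Ordering the rest by effective date: D (January 15, 2022), B (October 20, 2022), C (April 5, 2023).
Because A would otherwise rank above C, the subordination swaps them.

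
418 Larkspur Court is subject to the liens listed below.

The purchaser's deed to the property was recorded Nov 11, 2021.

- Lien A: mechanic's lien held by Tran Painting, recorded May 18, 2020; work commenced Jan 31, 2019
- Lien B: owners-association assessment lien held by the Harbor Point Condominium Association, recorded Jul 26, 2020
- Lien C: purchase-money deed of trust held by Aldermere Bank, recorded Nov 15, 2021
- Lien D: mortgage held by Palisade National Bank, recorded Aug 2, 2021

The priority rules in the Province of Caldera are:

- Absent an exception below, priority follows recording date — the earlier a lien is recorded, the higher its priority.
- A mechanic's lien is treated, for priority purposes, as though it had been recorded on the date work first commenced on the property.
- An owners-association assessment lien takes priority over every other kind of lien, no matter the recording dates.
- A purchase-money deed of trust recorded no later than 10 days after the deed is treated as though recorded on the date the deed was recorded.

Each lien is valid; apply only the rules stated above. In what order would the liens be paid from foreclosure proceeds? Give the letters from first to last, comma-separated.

B, A, D, C

First, effective dates: A relates back to Jan 31, 2019 (work commenced); C relates back to the deed date Nov 11, 2021.
As an owners-association assessment lien, B is senior to every other lien.
The other liens, earliest effective date first: A (Jan 31, 2019), D (Aug 2, 2021), C (Nov 11, 2021).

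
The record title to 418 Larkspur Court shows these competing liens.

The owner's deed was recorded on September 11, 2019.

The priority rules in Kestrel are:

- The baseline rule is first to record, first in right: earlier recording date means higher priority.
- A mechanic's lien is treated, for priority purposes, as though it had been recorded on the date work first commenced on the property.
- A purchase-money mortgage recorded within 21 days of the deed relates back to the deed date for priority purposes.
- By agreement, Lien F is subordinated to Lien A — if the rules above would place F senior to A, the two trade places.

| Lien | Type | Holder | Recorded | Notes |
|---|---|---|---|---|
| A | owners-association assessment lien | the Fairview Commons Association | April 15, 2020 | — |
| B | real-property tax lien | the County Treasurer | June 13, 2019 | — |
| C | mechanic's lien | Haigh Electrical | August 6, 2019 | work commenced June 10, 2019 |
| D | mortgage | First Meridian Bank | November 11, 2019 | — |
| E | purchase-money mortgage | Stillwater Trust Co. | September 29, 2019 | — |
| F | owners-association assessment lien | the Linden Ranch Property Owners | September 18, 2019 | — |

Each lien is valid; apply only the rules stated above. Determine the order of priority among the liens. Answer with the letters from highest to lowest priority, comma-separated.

First, effective dates: C's effective date is June 10, 2019, when work began; E's effective date is the deed date, September 11, 2019.
By effective date: C (June 10, 2019), B (June 13, 2019), E (September 11, 2019), F (September 18, 2019), D (November 11, 2019), A (April 15, 2020).
The subordination applies — F was senior to A — so F and A swap.

C, B, E, A, D, F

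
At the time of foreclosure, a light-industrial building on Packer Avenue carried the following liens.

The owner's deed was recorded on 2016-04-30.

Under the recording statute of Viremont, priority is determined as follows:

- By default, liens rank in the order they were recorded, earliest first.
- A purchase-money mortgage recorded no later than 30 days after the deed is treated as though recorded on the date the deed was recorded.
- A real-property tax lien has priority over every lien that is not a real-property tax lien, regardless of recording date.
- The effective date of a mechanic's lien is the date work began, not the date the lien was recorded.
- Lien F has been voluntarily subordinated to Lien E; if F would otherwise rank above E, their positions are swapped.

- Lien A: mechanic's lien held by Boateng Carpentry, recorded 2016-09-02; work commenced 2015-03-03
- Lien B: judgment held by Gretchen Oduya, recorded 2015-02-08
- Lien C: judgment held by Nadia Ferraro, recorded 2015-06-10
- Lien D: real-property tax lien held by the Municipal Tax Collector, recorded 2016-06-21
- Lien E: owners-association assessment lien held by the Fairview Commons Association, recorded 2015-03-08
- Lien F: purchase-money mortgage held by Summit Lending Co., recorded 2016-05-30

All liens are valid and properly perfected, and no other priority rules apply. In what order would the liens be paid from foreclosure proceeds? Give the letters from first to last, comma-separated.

Effective dates after the stated exceptions: A's effective date is 2015-03-03, when work began; F's effective date is the deed date, 2016-04-30.
D is a real-property tax lien, so it outranks all other liens regardless of date.
The other liens, earliest effective date first: B (2015-02-08), A (2015-03-03), E (2015-03-08), C (2015-06-10), F (2016-04-30).
F already ranks below E; the subordination has no effect.

D, B, A, E, C, F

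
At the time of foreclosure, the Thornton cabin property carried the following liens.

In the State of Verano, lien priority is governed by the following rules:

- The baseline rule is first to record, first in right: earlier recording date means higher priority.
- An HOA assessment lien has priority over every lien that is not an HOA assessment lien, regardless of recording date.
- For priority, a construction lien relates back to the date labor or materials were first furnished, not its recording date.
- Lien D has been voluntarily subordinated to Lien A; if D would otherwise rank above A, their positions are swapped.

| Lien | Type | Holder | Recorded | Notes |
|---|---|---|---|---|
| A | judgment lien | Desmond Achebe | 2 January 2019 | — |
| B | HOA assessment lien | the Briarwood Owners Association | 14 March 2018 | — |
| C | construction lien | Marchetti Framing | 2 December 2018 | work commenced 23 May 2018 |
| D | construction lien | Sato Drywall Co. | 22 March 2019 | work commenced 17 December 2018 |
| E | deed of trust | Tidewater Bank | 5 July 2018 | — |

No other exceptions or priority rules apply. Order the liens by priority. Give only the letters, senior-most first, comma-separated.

B, C, E, A, D

Effective dates after the stated exceptions: C is treated as recorded 23 May 2018, the work-commencement date; D's effective date is 17 December 2018, when work began.
B, as an HOA assessment lien, has superpriority and ranks first.
Ordering the rest by effective date: C (23 May 2018), E (5 July 2018), D (17 December 2018), A (2 January 2019).
D would otherwise be senior to A, so under the subordination agreement D and A exchange positions.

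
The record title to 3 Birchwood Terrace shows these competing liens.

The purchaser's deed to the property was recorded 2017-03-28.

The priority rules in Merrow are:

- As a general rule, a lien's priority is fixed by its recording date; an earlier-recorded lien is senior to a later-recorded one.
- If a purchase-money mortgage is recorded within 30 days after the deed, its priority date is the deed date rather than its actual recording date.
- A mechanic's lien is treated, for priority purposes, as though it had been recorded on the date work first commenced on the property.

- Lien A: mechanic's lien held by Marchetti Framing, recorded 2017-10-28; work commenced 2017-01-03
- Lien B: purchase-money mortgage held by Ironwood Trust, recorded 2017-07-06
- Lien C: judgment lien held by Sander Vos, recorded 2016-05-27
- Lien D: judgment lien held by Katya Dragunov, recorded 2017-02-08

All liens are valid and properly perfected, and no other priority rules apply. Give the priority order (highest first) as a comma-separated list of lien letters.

Effective dates: A's effective date is 2017-01-03, when work began; B missed the 30-day window (100 days after the deed), so its recording date stands.
Sorted by effective date: C (2016-05-27), A (2017-01-03), D (2017-02-08), B (2017-07-06).

C, A, D, B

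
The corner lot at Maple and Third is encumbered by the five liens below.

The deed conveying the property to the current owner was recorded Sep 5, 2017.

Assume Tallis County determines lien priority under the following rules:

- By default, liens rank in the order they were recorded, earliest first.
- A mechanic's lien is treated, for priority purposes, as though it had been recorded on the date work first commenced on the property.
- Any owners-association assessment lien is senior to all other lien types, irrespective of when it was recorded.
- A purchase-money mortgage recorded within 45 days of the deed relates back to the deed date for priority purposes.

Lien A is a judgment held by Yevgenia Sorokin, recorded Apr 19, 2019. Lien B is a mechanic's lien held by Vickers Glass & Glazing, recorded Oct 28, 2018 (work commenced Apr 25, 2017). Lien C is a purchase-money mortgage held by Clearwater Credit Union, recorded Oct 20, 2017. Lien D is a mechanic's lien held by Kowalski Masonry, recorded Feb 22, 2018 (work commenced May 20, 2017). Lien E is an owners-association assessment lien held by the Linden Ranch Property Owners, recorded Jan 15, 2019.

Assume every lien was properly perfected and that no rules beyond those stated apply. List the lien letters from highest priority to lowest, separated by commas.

E, B, D, C, A

Adjusting effective dates: B's effective date is Apr 25, 2017, when work began; C was recorded within the 45-day window, so its effective date is the deed date Sep 5, 2017; D's effective date is May 20, 2017, when work began.
E is an owners-association assessment lien, so it outranks all other liens regardless of date.
The other liens, earliest effective date first: B (Apr 25, 2017), D (May 20, 2017), C (Sep 5, 2017), A (Apr 19, 2019).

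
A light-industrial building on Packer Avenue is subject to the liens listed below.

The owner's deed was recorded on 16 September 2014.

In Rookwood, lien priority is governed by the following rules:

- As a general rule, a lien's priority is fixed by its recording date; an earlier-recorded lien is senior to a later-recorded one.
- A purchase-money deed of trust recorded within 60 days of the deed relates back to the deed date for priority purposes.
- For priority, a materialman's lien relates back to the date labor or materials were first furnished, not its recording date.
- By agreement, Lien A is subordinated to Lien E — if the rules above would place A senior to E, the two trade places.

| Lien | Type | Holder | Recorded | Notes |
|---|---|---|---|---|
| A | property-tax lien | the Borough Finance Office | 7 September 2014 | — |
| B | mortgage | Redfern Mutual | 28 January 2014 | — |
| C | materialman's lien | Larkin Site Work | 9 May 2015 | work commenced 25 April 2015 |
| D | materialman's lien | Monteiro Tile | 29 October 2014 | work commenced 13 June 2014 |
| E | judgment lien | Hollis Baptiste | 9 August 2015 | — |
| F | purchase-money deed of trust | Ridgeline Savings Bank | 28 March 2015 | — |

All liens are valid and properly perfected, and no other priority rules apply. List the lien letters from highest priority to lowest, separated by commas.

B, D, E, F, C, A

Adjusting effective dates: C is treated as recorded 25 April 2015, the work-commencement date; D is treated as recorded 13 June 2014, the work-commencement date; F was recorded 193 days after the deed, outside the 60-day window, so it keeps its recording date.
By effective date, earliest first: B (28 January 2014), D (13 June 2014), A (7 September 2014), F (28 March 2015), C (25 April 2015), E (9 August 2015).
Because A would otherwise rank above E, the subordination swaps them.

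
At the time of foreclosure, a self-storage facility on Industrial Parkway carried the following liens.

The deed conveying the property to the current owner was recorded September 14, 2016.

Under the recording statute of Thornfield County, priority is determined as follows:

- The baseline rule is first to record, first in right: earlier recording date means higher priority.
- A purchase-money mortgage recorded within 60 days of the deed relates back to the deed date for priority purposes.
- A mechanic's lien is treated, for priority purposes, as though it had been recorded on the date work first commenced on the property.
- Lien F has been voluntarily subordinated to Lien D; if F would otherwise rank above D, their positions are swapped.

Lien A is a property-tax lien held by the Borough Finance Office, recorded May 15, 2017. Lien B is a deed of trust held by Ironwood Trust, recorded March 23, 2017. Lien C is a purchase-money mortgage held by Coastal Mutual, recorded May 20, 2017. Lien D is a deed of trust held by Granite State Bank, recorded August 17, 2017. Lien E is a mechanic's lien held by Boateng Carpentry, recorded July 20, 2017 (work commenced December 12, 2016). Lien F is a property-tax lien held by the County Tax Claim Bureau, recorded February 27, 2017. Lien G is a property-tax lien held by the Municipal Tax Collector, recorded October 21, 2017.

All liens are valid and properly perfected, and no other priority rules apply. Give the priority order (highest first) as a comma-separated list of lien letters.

Effective dates: C was recorded 248 days after the deed, outside the 60-day window, so it keeps its recording date; E relates back to December 12, 2016 (work commenced).
Sorted by effective date: E (December 12, 2016), F (February 27, 2017), B (March 23, 2017), A (May 15, 2017), C (May 20, 2017), D (August 17, 2017), G (October 21, 2017).
The subordination applies — F was senior to D — so F and D swap.

E, D, B, A, C, F, G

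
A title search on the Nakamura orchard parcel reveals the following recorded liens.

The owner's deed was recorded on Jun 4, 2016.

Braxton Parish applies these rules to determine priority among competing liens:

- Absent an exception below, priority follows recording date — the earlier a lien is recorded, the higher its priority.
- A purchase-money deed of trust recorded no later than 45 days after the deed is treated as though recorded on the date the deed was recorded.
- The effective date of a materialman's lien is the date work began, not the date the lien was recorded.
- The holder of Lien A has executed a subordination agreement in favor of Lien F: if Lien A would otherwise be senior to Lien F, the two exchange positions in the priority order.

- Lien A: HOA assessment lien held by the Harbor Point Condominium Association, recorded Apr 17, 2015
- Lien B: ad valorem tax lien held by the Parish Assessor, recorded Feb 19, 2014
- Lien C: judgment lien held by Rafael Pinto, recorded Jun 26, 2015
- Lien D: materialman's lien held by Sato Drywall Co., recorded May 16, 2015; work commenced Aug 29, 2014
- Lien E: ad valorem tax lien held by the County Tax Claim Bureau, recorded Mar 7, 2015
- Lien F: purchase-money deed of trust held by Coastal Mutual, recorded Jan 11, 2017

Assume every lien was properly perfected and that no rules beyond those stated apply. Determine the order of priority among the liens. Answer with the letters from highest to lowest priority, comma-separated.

B, D, E, F, C, A

First, effective dates: D relates back to Aug 29, 2014 (work commenced); F was recorded 221 days after the deed — beyond 45 days — so no relation-back applies.
Sorted by effective date: B (Feb 19, 2014), D (Aug 29, 2014), E (Mar 7, 2015), A (Apr 17, 2015), C (Jun 26, 2015), F (Jan 11, 2017).
The subordination applies — A was senior to F — so A and F swap.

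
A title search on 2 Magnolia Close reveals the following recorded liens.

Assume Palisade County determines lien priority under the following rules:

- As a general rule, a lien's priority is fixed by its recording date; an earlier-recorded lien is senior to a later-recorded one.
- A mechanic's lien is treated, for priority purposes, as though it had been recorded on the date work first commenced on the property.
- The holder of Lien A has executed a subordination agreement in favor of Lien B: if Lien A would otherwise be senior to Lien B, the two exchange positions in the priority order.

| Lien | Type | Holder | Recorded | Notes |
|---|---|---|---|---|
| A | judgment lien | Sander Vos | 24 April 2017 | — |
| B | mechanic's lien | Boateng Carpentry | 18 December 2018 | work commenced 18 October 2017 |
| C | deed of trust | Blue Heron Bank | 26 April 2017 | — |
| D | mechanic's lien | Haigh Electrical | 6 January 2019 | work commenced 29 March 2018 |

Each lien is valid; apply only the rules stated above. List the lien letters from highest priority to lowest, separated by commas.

B, C, A, D

Adjusting effective dates: B's effective date is 18 October 2017, when work began; D relates back to 29 March 2018 (work commenced).
Ordering by effective date: A (24 April 2017), C (26 April 2017), B (18 October 2017), D (29 March 2018).
The subordination applies — A was senior to B — so A and B swap.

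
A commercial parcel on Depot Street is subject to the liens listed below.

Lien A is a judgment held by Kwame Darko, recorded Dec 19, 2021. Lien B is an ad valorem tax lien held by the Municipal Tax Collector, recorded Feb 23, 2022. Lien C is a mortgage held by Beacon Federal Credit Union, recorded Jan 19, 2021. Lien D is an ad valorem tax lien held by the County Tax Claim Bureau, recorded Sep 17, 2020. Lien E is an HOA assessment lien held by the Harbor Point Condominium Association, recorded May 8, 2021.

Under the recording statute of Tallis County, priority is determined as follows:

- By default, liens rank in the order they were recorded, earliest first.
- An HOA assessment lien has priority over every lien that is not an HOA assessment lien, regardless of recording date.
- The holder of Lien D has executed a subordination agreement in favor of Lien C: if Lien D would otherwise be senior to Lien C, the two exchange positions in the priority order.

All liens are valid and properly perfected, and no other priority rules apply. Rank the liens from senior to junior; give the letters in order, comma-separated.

As an HOA assessment lien, E is senior to every other lien.
Remaining liens by effective date: D (Sep 17, 2020), C (Jan 19, 2021), A (Dec 19, 2021), B (Feb 23, 2022).
Because D would otherwise rank above C, the subordination swaps them.

E, C, D, A, B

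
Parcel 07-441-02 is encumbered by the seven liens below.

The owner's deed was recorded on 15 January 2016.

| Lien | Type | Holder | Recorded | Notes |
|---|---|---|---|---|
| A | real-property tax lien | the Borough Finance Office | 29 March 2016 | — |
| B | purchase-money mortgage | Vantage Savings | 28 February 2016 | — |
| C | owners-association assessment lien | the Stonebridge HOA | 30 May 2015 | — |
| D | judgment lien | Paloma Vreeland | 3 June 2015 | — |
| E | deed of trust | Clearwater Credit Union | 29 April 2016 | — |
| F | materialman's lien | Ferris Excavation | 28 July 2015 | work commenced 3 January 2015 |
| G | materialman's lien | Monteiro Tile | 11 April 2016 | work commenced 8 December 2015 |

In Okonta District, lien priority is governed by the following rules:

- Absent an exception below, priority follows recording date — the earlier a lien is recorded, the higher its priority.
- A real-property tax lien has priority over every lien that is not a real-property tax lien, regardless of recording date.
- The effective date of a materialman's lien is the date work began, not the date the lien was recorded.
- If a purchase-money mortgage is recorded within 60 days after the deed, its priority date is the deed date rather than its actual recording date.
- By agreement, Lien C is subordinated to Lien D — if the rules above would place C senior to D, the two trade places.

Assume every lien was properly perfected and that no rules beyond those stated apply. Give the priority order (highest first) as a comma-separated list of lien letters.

A, F, D, C, G, B, E

Effective dates: B's effective date is the deed date, 15 January 2016; F's effective date is 3 January 2015, when work began; G's effective date is 8 December 2015, when work began.
A, as a real-property tax lien, has superpriority and ranks first.
Among the remaining liens, by effective date: F (3 January 2015), C (30 May 2015), D (3 June 2015), G (8 December 2015), B (15 January 2016), E (29 April 2016).
C is senior to D before the subordination, so the two trade places.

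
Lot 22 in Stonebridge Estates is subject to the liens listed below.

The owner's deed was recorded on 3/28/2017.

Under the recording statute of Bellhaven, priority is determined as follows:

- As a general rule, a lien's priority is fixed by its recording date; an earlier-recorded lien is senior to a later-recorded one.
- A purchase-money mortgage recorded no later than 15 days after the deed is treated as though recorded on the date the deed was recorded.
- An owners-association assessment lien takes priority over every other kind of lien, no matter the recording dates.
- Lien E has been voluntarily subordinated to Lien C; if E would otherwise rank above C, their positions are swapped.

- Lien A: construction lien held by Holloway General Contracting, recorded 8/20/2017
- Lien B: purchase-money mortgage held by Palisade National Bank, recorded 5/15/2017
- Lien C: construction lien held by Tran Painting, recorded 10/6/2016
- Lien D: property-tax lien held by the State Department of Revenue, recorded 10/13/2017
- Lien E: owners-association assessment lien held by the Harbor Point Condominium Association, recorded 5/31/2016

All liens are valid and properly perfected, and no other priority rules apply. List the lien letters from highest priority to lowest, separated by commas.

Effective dates: B missed the 15-day window (48 days after the deed), so its recording date stands.
E is an owners-association assessment lien, so it outranks all other liens regardless of date.
Remaining liens by effective date: C (10/6/2016), B (5/15/2017), A (8/20/2017), D (10/13/2017).
E is senior to C before the subordination, so the two trade places.

C, E, B, A, D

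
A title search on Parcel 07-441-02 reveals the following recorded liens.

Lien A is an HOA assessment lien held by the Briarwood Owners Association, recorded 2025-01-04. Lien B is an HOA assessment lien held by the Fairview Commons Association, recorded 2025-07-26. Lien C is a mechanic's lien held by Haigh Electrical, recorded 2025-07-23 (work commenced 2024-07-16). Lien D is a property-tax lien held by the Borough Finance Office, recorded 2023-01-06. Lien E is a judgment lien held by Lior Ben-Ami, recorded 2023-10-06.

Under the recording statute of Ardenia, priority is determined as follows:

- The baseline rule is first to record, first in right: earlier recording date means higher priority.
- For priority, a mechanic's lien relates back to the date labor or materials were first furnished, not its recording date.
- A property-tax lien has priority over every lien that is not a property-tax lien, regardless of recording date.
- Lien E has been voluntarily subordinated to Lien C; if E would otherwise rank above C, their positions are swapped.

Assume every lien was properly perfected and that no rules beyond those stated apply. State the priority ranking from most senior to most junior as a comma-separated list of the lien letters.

D, C, E, A, B

Effective dates after the stated exceptions: C is treated as recorded 2024-07-16, the work-commencement date.
D is a property-tax lien, so it outranks all other liens regardless of date.
Ordering the rest by effective date: E (2023-10-06), C (2024-07-16), A (2025-01-04), B (2025-07-26).
E would otherwise be senior to C, so under the subordination agreement E and C exchange positions.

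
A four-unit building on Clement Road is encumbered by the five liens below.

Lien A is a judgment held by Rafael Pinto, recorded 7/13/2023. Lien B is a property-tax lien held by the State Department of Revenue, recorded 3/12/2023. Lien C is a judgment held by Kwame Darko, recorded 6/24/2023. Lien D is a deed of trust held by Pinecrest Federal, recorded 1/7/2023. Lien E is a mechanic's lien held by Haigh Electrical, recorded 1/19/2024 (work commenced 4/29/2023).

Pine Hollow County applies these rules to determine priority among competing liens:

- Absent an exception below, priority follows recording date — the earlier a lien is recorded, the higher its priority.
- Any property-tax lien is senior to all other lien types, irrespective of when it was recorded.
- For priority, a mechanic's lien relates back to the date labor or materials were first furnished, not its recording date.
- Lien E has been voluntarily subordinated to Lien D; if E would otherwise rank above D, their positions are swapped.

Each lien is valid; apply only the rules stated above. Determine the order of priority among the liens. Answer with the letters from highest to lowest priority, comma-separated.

B, D, E, C, A

Effective dates: E's effective date is 4/29/2023, when work began.
B is a property-tax lien, so it outranks all other liens regardless of date.
Among the remaining liens, by effective date: D (1/7/2023), E (4/29/2023), C (6/24/2023), A (7/13/2023).
Since E is not senior to D, the subordination leaves the order unchanged.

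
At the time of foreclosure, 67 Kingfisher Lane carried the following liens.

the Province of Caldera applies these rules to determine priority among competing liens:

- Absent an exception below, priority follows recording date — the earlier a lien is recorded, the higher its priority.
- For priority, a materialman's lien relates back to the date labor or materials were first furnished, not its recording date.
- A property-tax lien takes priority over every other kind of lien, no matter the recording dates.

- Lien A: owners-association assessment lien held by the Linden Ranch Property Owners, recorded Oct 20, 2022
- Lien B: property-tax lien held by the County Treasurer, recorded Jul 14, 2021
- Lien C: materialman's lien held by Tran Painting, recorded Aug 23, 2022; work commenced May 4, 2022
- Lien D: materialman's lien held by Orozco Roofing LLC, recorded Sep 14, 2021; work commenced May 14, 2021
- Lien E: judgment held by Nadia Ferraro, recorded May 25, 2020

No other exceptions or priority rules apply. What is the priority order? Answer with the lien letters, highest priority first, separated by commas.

B, E, D, C, A

Adjusting effective dates: C is treated as recorded May 4, 2022, the work-commencement date; D is treated as recorded May 14, 2021, the work-commencement date.
As a property-tax lien, B is senior to every other lien.
Among the remaining liens, by effective date: E (May 25, 2020), D (May 14, 2021), C (May 4, 2022), A (Oct 20, 2022).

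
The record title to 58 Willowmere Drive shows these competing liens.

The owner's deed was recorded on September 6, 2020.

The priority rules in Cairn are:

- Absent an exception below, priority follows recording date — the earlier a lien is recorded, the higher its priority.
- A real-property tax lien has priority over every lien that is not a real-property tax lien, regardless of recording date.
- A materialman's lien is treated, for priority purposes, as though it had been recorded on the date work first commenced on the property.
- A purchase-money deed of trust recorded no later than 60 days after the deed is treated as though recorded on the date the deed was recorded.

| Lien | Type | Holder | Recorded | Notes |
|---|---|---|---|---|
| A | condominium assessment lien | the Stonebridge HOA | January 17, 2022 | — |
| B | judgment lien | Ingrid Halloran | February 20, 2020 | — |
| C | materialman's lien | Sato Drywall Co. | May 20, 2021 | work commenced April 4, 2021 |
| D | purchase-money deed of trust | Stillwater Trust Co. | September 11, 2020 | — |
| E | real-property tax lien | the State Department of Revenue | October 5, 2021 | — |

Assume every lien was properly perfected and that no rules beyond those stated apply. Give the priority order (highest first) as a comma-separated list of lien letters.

E, B, D, C, A

Effective dates: C's effective date is April 4, 2021, when work began; D relates back to the deed date September 6, 2020.
As a real-property tax lien, E is senior to every other lien.
Remaining liens by effective date: B (February 20, 2020), D (September 6, 2020), C (April 4, 2021), A (January 17, 2022).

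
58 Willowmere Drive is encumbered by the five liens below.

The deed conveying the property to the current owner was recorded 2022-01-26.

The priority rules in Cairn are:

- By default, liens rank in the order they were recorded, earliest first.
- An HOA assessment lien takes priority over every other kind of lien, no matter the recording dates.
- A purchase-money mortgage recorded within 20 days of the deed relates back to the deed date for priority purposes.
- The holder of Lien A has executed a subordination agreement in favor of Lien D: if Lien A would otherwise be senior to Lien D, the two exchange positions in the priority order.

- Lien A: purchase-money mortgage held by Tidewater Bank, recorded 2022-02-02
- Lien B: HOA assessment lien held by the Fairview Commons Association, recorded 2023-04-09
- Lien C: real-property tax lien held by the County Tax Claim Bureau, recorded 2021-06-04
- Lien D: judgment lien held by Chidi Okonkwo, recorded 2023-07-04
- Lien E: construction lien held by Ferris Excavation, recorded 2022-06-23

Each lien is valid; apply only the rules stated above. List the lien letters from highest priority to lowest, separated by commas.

First, effective dates: A relates back to the deed date 2022-01-26.
B is an HOA assessment lien and takes priority over every other lien.
The other liens, earliest effective date first: C (2021-06-04), A (2022-01-26), E (2022-06-23), D (2023-07-04).
A would otherwise be senior to D, so under the subordination agreement A and D exchange positions.

B, C, D, E, A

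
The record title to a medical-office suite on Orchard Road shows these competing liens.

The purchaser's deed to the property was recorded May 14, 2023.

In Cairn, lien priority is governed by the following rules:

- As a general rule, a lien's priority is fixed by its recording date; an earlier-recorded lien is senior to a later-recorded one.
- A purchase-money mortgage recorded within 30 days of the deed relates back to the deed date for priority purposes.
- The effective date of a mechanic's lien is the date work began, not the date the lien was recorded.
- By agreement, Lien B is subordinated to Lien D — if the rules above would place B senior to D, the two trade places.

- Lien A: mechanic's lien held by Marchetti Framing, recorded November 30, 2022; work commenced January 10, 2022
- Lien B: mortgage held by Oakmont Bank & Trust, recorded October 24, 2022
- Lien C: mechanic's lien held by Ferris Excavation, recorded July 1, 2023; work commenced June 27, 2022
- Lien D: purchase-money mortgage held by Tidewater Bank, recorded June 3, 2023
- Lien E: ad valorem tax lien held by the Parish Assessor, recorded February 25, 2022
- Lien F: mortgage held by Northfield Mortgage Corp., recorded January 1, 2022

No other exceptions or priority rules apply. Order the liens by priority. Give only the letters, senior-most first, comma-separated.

F, A, E, C, D, B

Effective dates after the stated exceptions: A relates back to January 10, 2022 (work commenced); C's effective date is June 27, 2022, when work began; D's effective date is the deed date, May 14, 2023.
By effective date: F (January 1, 2022), A (January 10, 2022), E (February 25, 2022), C (June 27, 2022), B (October 24, 2022), D (May 14, 2023).
Because B would otherwise rank above D, the subordination swaps them.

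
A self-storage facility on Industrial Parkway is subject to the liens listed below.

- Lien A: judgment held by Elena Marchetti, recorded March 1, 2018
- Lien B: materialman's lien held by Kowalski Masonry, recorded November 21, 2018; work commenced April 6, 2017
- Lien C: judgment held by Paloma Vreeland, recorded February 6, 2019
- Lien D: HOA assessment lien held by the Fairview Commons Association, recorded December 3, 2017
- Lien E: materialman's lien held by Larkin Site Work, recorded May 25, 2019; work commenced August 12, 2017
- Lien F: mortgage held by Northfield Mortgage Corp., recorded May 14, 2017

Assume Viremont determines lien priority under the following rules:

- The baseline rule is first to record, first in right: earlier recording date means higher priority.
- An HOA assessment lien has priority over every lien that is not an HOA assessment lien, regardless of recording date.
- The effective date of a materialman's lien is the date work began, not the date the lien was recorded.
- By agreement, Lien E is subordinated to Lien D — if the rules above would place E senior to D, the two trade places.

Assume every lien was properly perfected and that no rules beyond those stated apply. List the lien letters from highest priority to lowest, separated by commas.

Adjusting effective dates: B is treated as recorded April 6, 2017, the work-commencement date; E's effective date is August 12, 2017, when work began.
D is an HOA assessment lien and takes priority over every other lien.
The other liens, earliest effective date first: B (April 6, 2017), F (May 14, 2017), E (August 12, 2017), A (March 1, 2018), C (February 6, 2019).
E already ranks below D; the subordination has no effect.

D, B, F, E, A, C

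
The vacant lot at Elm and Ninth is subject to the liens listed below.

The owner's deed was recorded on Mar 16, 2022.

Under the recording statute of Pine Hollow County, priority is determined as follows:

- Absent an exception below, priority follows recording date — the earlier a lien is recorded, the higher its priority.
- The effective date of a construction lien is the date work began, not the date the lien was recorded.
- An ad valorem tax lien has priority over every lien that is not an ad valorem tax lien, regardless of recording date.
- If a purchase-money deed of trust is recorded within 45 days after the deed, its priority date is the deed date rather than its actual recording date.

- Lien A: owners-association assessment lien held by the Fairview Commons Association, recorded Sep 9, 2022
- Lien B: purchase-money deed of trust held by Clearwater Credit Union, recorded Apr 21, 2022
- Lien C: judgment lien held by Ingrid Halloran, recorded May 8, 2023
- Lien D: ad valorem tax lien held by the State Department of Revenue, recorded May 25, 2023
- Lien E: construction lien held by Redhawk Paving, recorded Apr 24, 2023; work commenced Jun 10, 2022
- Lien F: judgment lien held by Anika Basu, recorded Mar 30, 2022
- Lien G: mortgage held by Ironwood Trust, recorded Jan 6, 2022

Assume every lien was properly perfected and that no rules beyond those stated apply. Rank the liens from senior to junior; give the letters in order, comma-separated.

Adjusting effective dates: B was recorded within the 45-day window, so its effective date is the deed date Mar 16, 2022; E's effective date is Jun 10, 2022, when work began.
D, as an ad valorem tax lien, has superpriority and ranks first.
Among the remaining liens, by effective date: G (Jan 6, 2022), B (Mar 16, 2022), F (Mar 30, 2022), E (Jun 10, 2022), A (Sep 9, 2022), C (May 8, 2023).

D, G, B, F, E, A, C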